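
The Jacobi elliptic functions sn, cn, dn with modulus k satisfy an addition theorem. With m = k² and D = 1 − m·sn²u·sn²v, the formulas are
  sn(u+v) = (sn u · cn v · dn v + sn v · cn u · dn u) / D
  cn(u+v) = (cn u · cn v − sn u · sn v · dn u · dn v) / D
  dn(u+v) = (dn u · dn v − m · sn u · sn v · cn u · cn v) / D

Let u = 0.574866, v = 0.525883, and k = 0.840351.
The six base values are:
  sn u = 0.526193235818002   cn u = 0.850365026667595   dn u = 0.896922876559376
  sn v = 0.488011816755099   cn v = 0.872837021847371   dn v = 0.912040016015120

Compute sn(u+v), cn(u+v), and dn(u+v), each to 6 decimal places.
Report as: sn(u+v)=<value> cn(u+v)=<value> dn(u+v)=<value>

m = k² = 0.706189803201
D = 1 − m·sn²u·sn²v = 0.953433602541787
sn(u+v) = (sn u·cn v·dn v + sn v·cn u·dn u)/D = 0.7910949865672387/0.953433602541787 = 0.8297326467813123
cn(u+v) = (cn u·cn v − sn u·sn v·dn u·dn v)/D = 0.5321694811655313/0.953433602541787 = 0.5581610295114467
dn(u+v) = (dn u·dn v − m·sn u·sn v·cn u·cn v)/D = 0.6834324894011834/0.953433602541787 = 0.7168118341740845

sn(u+v)=0.829733 cn(u+v)=0.558161 dn(u+v)=0.716812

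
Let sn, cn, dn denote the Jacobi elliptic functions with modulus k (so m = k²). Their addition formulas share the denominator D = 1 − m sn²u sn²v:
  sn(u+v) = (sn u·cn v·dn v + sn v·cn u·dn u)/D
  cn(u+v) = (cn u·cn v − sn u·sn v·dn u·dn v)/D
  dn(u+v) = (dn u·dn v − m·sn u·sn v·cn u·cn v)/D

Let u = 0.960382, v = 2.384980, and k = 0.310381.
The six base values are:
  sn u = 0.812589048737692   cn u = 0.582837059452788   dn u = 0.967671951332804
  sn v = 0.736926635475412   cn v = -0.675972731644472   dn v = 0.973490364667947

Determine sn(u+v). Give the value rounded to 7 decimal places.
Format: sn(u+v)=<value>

m = k² = 0.096336365161
D = 1 − m·sn²u·sn²v = 0.9654553581787081
sn(u+v) = (sn u·cn v·dn v + sn v·cn u·dn u)/D = -0.1191036206023843/0.9654553581787081 = -0.1233652282246052

sn(u+v)=-0.1233652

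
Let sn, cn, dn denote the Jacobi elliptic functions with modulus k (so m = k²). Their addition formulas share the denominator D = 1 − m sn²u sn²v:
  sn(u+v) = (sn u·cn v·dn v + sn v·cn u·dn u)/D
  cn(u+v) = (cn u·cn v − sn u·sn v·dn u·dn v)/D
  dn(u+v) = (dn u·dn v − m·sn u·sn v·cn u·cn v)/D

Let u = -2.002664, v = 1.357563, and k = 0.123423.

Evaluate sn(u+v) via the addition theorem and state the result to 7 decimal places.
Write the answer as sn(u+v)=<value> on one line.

sn(u+v)=-0.6007781

sn u = -0.9119577201147198, cn u = -0.4102841901940194, dn u = 0.9936453196795328
sn v = 0.9764147106950291, cn v = 0.2159034801441206, dn v = 0.9927118665258443
m = k² = 0.015233236929
D = 1 − m·sn²u·sn²v = 0.9879215770552573
sn(u+v) = (sn u·cn v·dn v + sn v·cn u·dn u)/D = -0.5935216357572011/0.9879215770552573 = -0.6007780875951084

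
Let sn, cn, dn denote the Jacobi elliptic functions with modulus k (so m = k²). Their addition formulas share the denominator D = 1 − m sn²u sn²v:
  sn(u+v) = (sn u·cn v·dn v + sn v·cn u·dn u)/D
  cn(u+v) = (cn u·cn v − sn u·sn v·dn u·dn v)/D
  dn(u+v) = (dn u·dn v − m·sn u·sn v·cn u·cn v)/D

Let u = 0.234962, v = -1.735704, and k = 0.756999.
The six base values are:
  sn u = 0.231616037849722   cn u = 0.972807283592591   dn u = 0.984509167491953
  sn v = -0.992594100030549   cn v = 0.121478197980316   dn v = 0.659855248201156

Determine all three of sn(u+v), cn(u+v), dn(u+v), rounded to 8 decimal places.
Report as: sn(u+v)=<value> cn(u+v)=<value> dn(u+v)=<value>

sn(u+v)=-0.96119151 cn(u+v)=0.27588202 dn(u+v)=0.68597935

m = k² = 0.573047486001
D = 1 − m·sn²u·sn²v = 0.969711954672045
sn(u+v) = (sn u·cn v·dn v + sn v·cn u·dn u)/D = -0.9320788948838892/0.969711954672045 = -0.961191506811027
cn(u+v) = (cn u·cn v − sn u·sn v·dn u·dn v)/D = 0.2675260898415443/0.969711954672045 = 0.2758820168737851
dn(u+v) = (dn u·dn v − m·sn u·sn v·cn u·cn v)/D = 0.6652023749109346/0.969711954672045 = 0.6859793485127292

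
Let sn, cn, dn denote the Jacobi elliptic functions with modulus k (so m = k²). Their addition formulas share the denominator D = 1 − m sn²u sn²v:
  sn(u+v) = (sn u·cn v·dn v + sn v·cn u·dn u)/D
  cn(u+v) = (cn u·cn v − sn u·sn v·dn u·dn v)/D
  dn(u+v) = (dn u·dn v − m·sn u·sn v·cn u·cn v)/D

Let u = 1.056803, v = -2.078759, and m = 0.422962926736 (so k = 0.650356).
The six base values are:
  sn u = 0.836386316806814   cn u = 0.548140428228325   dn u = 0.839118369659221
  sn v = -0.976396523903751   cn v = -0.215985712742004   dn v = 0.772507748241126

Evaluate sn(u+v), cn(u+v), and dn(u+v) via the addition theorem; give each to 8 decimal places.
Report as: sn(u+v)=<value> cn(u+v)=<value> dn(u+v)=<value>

sn(u+v)=-0.81993507 cn(u+v)=0.57245652 dn(u+v)=0.84595790

m = k² = 0.422962926736
D = 1 − m·sn²u·sn²v = 0.7179224063136069
sn(u+v) = (sn u·cn v·dn v + sn v·cn u·dn u)/D = -0.5886497620588372/0.7179224063136069 = -0.8199350749915163
cn(u+v) = (cn u·cn v − sn u·sn v·dn u·dn v)/D = 0.410979365802219/0.7179224063136069 = 0.5724565248109733
dn(u+v) = (dn u·dn v − m·sn u·sn v·cn u·cn v)/D = 0.6073321284655249/0.7179224063136069 = 0.845957896179976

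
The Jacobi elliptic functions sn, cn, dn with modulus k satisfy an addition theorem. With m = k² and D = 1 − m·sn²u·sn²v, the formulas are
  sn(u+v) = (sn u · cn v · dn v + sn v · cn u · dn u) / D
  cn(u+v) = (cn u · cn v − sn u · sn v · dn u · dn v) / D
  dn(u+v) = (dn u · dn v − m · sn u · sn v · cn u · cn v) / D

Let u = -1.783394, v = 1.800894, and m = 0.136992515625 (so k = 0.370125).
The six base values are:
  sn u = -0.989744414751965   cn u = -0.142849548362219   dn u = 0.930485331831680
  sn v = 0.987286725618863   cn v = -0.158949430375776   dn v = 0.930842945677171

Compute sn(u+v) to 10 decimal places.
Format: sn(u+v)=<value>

sn(u+v)=0.0174989844

m = k² = 0.136992515625
D = 1 − m·sn²u·sn²v = 0.8691934306069482
sn(u+v) = (sn u·cn v·dn v + sn v·cn u·dn u)/D = 0.01521000232213661/0.8691934306069482 = 0.01749898444528697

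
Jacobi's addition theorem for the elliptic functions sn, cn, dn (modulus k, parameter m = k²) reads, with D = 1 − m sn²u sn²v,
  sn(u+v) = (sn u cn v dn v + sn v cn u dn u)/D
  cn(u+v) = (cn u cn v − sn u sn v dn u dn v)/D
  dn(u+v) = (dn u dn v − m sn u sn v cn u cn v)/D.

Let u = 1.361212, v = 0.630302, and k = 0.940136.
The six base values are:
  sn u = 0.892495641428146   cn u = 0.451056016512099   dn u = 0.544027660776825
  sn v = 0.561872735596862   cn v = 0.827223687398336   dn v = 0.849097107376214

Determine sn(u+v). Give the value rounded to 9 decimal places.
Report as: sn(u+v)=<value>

m = k² = 0.883855698496
D = 1 − m·sn²u·sn²v = 0.7777358127875086
sn(u+v) = (sn u·cn v·dn v + sn v·cn u·dn u)/D = 0.7647591419975328/0.7777358127875086 = 0.9833148087350309

sn(u+v)=0.983314809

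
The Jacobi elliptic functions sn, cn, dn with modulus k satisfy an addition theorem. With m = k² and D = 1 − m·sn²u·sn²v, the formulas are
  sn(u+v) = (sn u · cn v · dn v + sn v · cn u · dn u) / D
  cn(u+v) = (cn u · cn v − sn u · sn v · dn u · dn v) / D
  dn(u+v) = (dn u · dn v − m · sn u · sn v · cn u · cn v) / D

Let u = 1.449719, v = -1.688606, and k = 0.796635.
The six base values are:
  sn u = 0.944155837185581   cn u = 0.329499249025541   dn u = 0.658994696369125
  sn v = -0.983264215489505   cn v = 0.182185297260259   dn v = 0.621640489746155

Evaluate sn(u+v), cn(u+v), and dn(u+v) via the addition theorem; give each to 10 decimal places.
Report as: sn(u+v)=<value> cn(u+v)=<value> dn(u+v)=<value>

sn(u+v)=-0.2352384459 cn(u+v)=0.9719376902 dn(u+v)=0.9822838427

m = k² = 0.634627323225
D = 1 − m·sn²u·sn²v = 0.4530512941661276
sn(u+v) = (sn u·cn v·dn v + sn v·cn u·dn u)/D = -0.1065750823327645/0.4530512941661276 = -0.2352384458561658
cn(u+v) = (cn u·cn v − sn u·sn v·dn u·dn v)/D = 0.4403376283845926/0.4530512941661276 = 0.9719376901793529
dn(u+v) = (dn u·dn v − m·sn u·sn v·cn u·cn v)/D = 0.4450249661651161/0.4530512941661276 = 0.9822838426810269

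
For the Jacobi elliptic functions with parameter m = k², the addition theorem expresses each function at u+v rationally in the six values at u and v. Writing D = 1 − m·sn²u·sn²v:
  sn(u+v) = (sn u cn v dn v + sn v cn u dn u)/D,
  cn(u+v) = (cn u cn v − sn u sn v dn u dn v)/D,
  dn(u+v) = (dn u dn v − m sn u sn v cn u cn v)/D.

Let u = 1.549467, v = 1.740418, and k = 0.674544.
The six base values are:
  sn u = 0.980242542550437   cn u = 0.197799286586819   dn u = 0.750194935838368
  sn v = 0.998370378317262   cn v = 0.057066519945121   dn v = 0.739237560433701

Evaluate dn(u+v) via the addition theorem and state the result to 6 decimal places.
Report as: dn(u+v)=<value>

dn(u+v)=0.973999

m = k² = 0.455009607936
D = 1 − m·sn²u·sn²v = 0.5642162465134608
dn(u+v) = (dn u·dn v − m·sn u·sn v·cn u·cn v)/D = 0.5495459336560912/0.5642162465134608 = 0.9739987762705809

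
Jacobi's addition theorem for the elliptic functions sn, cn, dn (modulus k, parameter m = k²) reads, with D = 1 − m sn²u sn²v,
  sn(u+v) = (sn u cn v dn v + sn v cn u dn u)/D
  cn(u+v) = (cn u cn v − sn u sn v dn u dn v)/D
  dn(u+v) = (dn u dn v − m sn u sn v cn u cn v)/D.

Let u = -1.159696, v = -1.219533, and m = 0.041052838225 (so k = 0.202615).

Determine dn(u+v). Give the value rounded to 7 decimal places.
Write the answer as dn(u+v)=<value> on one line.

dn(u+v)=0.9895395

sn u = -0.9133978600474346, cn u = 0.4070679909557703, dn u = 0.9827256970377752
sn v = -0.9357330101601517, cn v = 0.3527091346940442, dn v = 0.981862662559807
m = k² = 0.041052838225
D = 1 − m·sn²u·sn²v = 0.9700106489233269
dn(u+v) = (dn u·dn v − m·sn u·sn v·cn u·cn v)/D = 0.9598638941989017/0.9700106489233269 = 0.9895395429568863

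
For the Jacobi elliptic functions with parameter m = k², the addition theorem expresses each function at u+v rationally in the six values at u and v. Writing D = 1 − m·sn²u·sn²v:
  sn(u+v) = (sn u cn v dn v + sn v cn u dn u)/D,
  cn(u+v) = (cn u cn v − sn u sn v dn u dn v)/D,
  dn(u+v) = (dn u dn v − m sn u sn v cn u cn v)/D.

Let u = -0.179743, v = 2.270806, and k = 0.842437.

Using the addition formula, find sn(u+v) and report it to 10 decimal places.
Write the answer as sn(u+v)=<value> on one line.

sn u = -0.1781059678823955, cn u = 0.9840113130470986, dn u = 0.9886794632066499
sn v = 0.995217453447253, cn v = -0.09768428918697654, dn v = 0.5450431320185522
m = k² = 0.709700098969
D = 1 − m·sn²u·sn²v = 0.9777019042008172
sn(u+v) = (sn u·cn v·dn v + sn v·cn u·dn u)/D = 0.9777017170334858/0.9777019042008172 = 0.9999998085640106

sn(u+v)=0.9999998086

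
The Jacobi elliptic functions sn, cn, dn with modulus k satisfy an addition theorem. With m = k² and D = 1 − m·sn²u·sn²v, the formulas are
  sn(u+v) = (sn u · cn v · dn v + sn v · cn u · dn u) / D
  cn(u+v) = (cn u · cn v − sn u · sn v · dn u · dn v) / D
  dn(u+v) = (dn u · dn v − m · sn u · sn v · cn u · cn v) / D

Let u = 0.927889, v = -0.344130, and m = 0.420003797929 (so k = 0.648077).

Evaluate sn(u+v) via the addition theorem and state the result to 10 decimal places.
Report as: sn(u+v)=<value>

sn u = 0.7714737518600093, cn u = 0.6362611493648192, dn u = 0.8660401865157231
sn v = -0.3347597552306703, cn v = 0.9423035107001893, dn v = 0.9761826955161863
m = k² = 0.420003797929
D = 1 − m·sn²u·sn²v = 0.9719868459325145
sn(u+v) = (sn u·cn v·dn v + sn v·cn u·dn u)/D = 0.5251862332027738/0.9719868459325145 = 0.5403223669132223

sn(u+v)=0.5403223669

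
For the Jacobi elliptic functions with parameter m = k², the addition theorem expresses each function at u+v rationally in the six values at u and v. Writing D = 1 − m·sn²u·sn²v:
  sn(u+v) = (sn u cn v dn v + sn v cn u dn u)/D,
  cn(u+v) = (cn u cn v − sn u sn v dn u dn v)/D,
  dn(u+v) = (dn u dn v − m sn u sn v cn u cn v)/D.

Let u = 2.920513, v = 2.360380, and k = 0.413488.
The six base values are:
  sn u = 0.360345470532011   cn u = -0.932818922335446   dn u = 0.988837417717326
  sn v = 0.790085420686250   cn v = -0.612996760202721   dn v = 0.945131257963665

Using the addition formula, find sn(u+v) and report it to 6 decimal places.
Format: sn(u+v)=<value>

m = k² = 0.170972326144
D = 1 − m·sn²u·sn²v = 0.9861416332251182
sn(u+v) = (sn u·cn v·dn v + sn v·cn u·dn u)/D = -0.9375503498312224/0.9861416332251182 = -0.9507258574663551

sn(u+v)=-0.950726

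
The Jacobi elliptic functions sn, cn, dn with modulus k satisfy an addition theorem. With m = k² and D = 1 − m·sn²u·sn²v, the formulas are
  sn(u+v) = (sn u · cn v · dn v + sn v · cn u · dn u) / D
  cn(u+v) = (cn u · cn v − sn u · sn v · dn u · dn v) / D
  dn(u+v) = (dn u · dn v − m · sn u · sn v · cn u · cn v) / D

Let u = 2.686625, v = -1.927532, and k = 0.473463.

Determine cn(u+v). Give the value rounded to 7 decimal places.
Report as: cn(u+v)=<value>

sn u = 0.6033591389069998, cn u = -0.7974695915816501, dn u = 0.9583285780567622
sn v = -0.9746590927014002, cn v = -0.2236954470133073, dn v = 0.8871584058978243
m = k² = 0.224167212369
D = 1 − m·sn²u·sn²v = 0.9224772162815234
cn(u+v) = (cn u·cn v − sn u·sn v·dn u·dn v)/D = 0.67836066131864/0.9224772162815234 = 0.7353684723543531

cn(u+v)=0.7353685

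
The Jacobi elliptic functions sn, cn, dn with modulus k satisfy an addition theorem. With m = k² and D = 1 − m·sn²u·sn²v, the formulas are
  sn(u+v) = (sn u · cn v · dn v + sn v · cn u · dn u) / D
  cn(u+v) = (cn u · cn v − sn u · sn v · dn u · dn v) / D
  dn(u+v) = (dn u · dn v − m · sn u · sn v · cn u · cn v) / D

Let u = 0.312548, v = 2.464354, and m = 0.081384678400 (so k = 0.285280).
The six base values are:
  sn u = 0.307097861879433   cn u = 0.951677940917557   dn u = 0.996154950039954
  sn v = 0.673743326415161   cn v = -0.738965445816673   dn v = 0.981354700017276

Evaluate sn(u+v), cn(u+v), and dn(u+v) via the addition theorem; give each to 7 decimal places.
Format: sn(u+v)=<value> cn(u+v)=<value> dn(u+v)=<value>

sn(u+v)=0.4174723 cn(u+v)=-0.9086896 dn(u+v)=0.9928827

m = k² = 0.0813846784
D = 1 − m·sn²u·sn²v = 0.9965159434937192
sn(u+v) = (sn u·cn v·dn v + sn v·cn u·dn u)/D = 0.4160178241439703/0.9965159434937192 = 0.4174723213011919
cn(u+v) = (cn u·cn v − sn u·sn v·dn u·dn v)/D = -0.9055237134563037/0.9965159434937192 = -0.9086896395070181
dn(u+v) = (dn u·dn v − m·sn u·sn v·cn u·cn v)/D = 0.9894234239175663/0.9965159434937192 = 0.9928826832902572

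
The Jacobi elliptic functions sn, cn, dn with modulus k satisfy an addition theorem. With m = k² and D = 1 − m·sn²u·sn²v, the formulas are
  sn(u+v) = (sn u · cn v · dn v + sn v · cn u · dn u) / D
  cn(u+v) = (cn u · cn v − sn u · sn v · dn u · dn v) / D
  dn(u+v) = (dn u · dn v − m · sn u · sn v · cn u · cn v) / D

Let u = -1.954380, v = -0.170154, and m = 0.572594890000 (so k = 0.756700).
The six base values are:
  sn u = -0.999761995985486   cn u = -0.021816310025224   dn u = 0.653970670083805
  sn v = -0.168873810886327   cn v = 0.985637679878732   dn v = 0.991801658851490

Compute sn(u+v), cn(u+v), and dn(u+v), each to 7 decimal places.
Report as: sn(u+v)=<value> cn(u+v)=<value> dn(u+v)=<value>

sn(u+v)=-0.9910914 cn(u+v)=-0.1331838 dn(u+v)=0.6614845

m = k² = 0.57259489
D = 1 − m·sn²u·sn²v = 0.983678302534161
sn(u+v) = (sn u·cn v·dn v + sn v·cn u·dn u)/D = -0.9749150624443816/0.983678302534161 = -0.991091355713343
cn(u+v) = (cn u·cn v − sn u·sn v·dn u·dn v)/D = -0.1310100144857483/0.983678302534161 = -0.133183800179631
dn(u+v) = (dn u·dn v − m·sn u·sn v·cn u·cn v)/D = 0.6506879584865799/0.983678302534161 = 0.6614845085128661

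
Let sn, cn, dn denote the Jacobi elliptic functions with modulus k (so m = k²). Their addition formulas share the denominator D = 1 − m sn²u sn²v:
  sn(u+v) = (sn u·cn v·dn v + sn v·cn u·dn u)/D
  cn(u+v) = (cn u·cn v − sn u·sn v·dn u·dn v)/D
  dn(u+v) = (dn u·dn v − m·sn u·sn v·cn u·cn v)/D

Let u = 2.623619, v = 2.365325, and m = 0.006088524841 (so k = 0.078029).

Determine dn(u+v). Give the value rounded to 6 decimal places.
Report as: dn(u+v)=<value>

dn(u+v)=0.997166

sn u = 0.4991649142628105, cn u = -0.8665070042238557, dn u = 0.9992411865931376
sn v = 0.7037329881684815, cn v = -0.7104645532068858, dn v = 0.9984912209105404
m = k² = 0.006088524841
D = 1 − m·sn²u·sn²v = 0.999248695474889
dn(u+v) = (dn u·dn v − m·sn u·sn v·cn u·cn v)/D = 0.9964168775484616/0.999248695474889 = 0.9971660529163047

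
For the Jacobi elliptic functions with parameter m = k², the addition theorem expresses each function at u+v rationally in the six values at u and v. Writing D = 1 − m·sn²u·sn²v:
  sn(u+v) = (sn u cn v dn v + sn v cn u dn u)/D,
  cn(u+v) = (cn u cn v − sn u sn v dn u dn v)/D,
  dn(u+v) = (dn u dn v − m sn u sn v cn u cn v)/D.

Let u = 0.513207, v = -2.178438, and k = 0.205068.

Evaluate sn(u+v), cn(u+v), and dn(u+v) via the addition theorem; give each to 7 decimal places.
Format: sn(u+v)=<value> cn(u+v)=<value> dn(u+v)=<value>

sn(u+v)=-0.9971230 cn(u+v)=-0.0758011 dn(u+v)=0.9788712

sn u = 0.4901908365155086, cn u = 0.8716151351348977, dn u = 0.9949347898977209
sn v = -0.8367398090318751, cn v = -0.5476006683535925, dn v = 0.9851686994448683
m = k² = 0.042052884624
D = 1 − m·sn²u·sn²v = 0.9929253162371743
sn(u+v) = (sn u·cn v·dn v + sn v·cn u·dn u)/D = -0.9900686286481883/0.9929253162371743 = -0.9971229582504636
cn(u+v) = (cn u·cn v − sn u·sn v·dn u·dn v)/D = -0.07526482705346756/0.9929253162371743 = -0.07580109583537851
dn(u+v) = (dn u·dn v − m·sn u·sn v·cn u·cn v)/D = 0.9719459536733767/0.9929253162371743 = 0.9788711575576482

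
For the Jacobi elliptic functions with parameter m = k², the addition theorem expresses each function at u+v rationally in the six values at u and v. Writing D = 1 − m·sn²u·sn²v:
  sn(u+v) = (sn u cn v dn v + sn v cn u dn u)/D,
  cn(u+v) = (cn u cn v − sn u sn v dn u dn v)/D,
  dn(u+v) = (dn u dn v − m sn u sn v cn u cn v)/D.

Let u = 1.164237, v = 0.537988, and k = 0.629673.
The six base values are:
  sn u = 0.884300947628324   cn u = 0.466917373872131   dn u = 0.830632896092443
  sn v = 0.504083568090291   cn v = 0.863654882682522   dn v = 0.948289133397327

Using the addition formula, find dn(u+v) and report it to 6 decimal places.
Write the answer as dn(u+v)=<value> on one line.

dn(u+v)=0.777677

m = k² = 0.396488086929
D = 1 − m·sn²u·sn²v = 0.9212164756171071
dn(u+v) = (dn u·dn v − m·sn u·sn v·cn u·cn v)/D = 0.7164091182858669/0.9212164756171071 = 0.7776772748294115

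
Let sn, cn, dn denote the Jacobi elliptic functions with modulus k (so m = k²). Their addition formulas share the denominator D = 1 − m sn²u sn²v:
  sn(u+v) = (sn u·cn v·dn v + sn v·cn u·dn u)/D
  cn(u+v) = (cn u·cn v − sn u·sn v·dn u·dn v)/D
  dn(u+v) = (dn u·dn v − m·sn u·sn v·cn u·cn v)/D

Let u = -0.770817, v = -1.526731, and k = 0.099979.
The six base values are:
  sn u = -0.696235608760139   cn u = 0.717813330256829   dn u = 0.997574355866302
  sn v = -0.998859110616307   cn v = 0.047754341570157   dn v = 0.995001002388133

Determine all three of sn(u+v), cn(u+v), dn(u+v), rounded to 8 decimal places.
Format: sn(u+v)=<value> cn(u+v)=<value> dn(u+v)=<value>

m = k² = 0.009995800441
D = 1 − m·sn²u·sn²v = 0.9951656453162995
sn(u+v) = (sn u·cn v·dn v + sn v·cn u·dn u)/D = -0.7483372764621899/0.9951656453162995 = -0.7519725786196542
cn(u+v) = (cn u·cn v − sn u·sn v·dn u·dn v)/D = -0.6560076083971578/0.9951656453162995 = -0.6591943878736438
dn(u+v) = (dn u·dn v − m·sn u·sn v·cn u·cn v)/D = 0.992349195905286/0.9951656453162995 = 0.997169868730629

sn(u+v)=-0.75197258 cn(u+v)=-0.65919439 dn(u+v)=0.99716987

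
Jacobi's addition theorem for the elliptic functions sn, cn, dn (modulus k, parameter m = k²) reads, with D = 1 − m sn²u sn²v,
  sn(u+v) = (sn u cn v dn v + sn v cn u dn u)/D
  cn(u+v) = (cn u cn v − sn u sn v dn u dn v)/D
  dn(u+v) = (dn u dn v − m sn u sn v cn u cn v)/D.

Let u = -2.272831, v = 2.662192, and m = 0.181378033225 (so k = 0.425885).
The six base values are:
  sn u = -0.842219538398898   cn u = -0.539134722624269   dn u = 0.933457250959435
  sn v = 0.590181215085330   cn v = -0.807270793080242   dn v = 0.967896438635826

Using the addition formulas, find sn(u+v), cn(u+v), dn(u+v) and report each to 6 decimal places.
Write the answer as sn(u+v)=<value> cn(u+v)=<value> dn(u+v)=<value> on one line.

m = k² = 0.181378033225
D = 1 − m·sn²u·sn²v = 0.9551867875841097
sn(u+v) = (sn u·cn v·dn v + sn v·cn u·dn u)/D = 0.3610579122603707/0.9551867875841097 = 0.377997180188778
cn(u+v) = (cn u·cn v − sn u·sn v·dn u·dn v)/D = 0.8843183720637232/0.9551867875841097 = 0.9258067464483787
dn(u+v) = (dn u·dn v − m·sn u·sn v·cn u·cn v)/D = 0.942728406277462/0.9551867875841097 = 0.9869571255919924

sn(u+v)=0.377997 cn(u+v)=0.925807 dn(u+v)=0.986957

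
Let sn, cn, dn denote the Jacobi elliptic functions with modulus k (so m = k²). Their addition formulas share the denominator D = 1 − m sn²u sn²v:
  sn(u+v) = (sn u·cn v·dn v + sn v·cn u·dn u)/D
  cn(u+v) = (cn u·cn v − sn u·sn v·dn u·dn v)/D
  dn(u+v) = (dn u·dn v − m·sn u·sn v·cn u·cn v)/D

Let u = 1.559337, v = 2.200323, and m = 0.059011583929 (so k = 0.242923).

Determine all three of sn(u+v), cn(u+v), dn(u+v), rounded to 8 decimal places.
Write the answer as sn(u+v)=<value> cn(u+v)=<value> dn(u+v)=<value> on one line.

sn u = 0.9994092601920478, cn u = 0.03436758127048944, dn u = 0.9700814999065976
sn v = 0.8312797562845091, cn v = -0.5558542675841998, dn v = 0.979398519114766
m = k² = 0.059011583929
D = 1 − m·sn²u·sn²v = 0.959269624028235
sn(u+v) = (sn u·cn v·dn v + sn v·cn u·dn u)/D = -0.516366915360537/0.959269624028235 = -0.5382917403265323
cn(u+v) = (cn u·cn v − sn u·sn v·dn u·dn v)/D = -0.8084326937378989/0.959269624028235 = -0.8427585670263062
dn(u+v) = (dn u·dn v − m·sn u·sn v·cn u·cn v)/D = 0.9510329490713357/0.959269624028235 = 0.9914135976470189

sn(u+v)=-0.53829174 cn(u+v)=-0.84275857 dn(u+v)=0.99141360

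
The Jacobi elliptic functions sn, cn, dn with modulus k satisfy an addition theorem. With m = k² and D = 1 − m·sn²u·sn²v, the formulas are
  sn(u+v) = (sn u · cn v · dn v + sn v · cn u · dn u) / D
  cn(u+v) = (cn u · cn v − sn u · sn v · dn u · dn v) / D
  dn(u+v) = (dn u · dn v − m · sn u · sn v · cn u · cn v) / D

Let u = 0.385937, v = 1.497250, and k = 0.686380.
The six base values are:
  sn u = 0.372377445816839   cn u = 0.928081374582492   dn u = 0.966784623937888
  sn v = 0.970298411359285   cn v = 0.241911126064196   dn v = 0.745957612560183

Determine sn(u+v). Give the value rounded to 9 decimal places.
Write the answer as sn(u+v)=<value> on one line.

m = k² = 0.4711175044
D = 1 − m·sn²u·sn²v = 0.93849553871576
sn(u+v) = (sn u·cn v·dn v + sn v·cn u·dn u)/D = 0.9378024477375676/0.93849553871576 = 0.9992614871892296

sn(u+v)=0.999261487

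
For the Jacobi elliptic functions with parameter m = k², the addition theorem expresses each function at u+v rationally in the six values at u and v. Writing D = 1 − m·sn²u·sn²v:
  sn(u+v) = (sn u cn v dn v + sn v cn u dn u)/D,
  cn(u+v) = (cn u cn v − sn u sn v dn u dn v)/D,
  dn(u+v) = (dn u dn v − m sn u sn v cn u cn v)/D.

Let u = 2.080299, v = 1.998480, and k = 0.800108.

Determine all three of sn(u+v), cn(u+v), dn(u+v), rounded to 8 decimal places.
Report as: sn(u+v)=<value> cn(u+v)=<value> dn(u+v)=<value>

sn u = 0.9987049295733415, cn u = -0.05087694611419873, dn u = 0.60123560472255
sn v = 0.9999984152533104, cn v = -0.00178030639717155, dn v = 0.5998576642486786
m = k² = 0.640172811664
D = 1 − m·sn²u·sn²v = 0.3614862761559214
sn(u+v) = (sn u·cn v·dn v + sn v·cn u·dn u)/D = -0.03165553037946806/0.3614862761559214 = -0.08757049013339015
cn(u+v) = (cn u·cn v − sn u·sn v·dn u·dn v)/D = -0.3600975635094879/0.3614862761559214 = -0.9961583253970213
dn(u+v) = (dn u·dn v − m·sn u·sn v·cn u·cn v)/D = 0.3605978760516117/0.3614862761559214 = 0.9975423683749297

sn(u+v)=-0.08757049 cn(u+v)=-0.99615833 dn(u+v)=0.99754237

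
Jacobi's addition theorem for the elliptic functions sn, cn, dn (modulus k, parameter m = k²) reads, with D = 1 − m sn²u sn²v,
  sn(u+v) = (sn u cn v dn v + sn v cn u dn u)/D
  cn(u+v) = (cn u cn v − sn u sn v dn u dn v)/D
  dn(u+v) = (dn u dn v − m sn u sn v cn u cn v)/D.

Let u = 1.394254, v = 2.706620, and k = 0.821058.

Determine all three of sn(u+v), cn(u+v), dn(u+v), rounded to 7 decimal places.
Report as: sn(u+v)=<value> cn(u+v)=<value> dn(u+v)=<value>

sn(u+v)=-0.0230520 cn(u+v)=-0.9997343 dn(u+v)=0.9998209

sn u = 0.9268247565280577, cn u = 0.3754941686454085, dn u = 0.6487789967828715
sn v = 0.9210801545856443, cn v = -0.3893730201599561, dn v = 0.6542709417207361
m = k² = 0.674136239364
D = 1 − m·sn²u·sn²v = 0.5087101679135082
sn(u+v) = (sn u·cn v·dn v + sn v·cn u·dn u)/D = -0.0117268092757794/0.5087101679135082 = -0.02305204420009394
cn(u+v) = (cn u·cn v − sn u·sn v·dn u·dn v)/D = -0.508574986489504/0.5087101679135082 = -0.9997342663219046
dn(u+v) = (dn u·dn v − m·sn u·sn v·cn u·cn v)/D = 0.5086190411630442/0.5087101679135082 = 0.9998208670551293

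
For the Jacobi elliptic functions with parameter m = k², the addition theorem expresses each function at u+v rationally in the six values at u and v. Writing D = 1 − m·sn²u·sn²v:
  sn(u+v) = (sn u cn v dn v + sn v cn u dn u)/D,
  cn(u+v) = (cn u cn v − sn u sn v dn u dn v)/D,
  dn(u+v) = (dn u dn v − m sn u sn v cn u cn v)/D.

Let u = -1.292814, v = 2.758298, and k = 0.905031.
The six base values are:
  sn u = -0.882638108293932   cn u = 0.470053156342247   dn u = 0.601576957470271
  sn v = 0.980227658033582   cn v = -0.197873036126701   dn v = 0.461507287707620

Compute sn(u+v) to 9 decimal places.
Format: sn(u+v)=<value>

sn(u+v)=0.924796649

m = k² = 0.819081110961
D = 1 − m·sn²u·sn²v = 0.3868790384481523
sn(u+v) = (sn u·cn v·dn v + sn v·cn u·dn u)/D = 0.3577844383442566/0.3868790384481523 = 0.9247966490492743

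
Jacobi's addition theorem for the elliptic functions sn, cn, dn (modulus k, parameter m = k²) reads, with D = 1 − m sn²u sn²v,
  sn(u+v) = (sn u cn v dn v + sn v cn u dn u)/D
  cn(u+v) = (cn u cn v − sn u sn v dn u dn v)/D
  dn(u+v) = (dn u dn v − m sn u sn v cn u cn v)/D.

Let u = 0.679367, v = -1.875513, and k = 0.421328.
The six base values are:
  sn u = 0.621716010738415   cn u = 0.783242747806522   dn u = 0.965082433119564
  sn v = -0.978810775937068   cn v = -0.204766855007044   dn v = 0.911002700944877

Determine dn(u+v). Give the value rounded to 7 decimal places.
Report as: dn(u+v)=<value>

m = k² = 0.177517283584
D = 1 − m·sn²u·sn²v = 0.9342611305733798
dn(u+v) = (dn u·dn v − m·sn u·sn v·cn u·cn v)/D = 0.8618671352768732/0.9342611305733798 = 0.9225120333839891

dn(u+v)=0.9225120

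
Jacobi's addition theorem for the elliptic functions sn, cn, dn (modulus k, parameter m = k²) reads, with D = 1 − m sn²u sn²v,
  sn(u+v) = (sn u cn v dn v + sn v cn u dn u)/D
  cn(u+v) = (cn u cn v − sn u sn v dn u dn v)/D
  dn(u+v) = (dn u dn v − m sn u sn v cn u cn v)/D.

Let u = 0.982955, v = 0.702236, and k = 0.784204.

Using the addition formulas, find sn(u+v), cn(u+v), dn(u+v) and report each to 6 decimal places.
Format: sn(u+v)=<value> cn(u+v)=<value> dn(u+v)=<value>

sn(u+v)=0.984604 cn(u+v)=0.174798 dn(u+v)=0.635464

sn u = 0.7855094947597529, cn u = 0.6188496050271647, dn u = 0.7877463961168565
sn v = 0.6212861784591083, cn v = 0.7835837443794231, dn v = 0.8732819935167205
m = k² = 0.614975913616
D = 1 − m·sn²u·sn²v = 0.8535314546499801
sn(u+v) = (sn u·cn v·dn v + sn v·cn u·dn u)/D = 0.8403908239773272/0.8535314546499801 = 0.9846043978800503
cn(u+v) = (cn u·cn v − sn u·sn v·dn u·dn v)/D = 0.1491951978168875/0.8535314546499801 = 0.1747975390995638
dn(u+v) = (dn u·dn v − m·sn u·sn v·cn u·cn v)/D = 0.5423882944693107/0.8535314546499801 = 0.6354637447916149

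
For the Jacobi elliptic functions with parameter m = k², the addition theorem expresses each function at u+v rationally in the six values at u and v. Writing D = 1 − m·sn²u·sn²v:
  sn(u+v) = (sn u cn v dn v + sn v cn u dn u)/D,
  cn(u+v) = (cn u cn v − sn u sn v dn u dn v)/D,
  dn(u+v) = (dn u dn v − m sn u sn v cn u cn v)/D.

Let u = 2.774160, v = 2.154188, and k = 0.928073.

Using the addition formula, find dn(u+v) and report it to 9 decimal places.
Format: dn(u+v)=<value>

sn u = 0.9912769462715771, cn u = -0.1317953557243075, dn u = 0.3919714783894198
sn v = 0.9947987717090584, cn v = 0.1018597261244535, dn v = 0.3842096357724462
m = k² = 0.861319493329
D = 1 − m·sn²u·sn²v = 0.1624229496218378
dn(u+v) = (dn u·dn v − m·sn u·sn v·cn u·cn v)/D = 0.1620016415594736/0.1624229496218378 = 0.9974061050895513

dn(u+v)=0.997406105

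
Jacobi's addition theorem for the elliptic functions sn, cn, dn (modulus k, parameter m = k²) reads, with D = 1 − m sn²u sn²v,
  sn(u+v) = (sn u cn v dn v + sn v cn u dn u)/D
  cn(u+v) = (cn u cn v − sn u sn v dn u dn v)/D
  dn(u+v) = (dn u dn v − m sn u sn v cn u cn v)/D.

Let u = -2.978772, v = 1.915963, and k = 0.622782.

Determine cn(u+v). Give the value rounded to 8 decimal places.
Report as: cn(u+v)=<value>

cn(u+v)=0.53926186

sn u = -0.5218502537474006, cn u = -0.8530371109534295, dn u = 0.9457143786180014
sn v = 0.9933955616705321, cn v = -0.1147399583984937, dn v = 0.7856518462346511
m = k² = 0.387857419524
D = 1 − m·sn²u·sn²v = 0.8957662572763337
cn(u+v) = (cn u·cn v − sn u·sn v·dn u·dn v)/D = 0.4830525761382855/0.8957662572763337 = 0.5392618578947759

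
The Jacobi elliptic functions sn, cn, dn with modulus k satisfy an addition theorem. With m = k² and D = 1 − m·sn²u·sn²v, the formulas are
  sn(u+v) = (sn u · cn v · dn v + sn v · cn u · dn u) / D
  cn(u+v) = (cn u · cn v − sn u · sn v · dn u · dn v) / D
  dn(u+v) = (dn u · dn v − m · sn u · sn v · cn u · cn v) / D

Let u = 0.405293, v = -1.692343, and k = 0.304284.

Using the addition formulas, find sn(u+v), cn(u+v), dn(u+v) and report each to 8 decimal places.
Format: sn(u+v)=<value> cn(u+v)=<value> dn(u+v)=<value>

sn(u+v)=-0.95314226 cn(u+v)=0.30252244 dn(u+v)=0.95701878

sn u = 0.393374869472406, cn u = 0.9193781659728316, dn u = 0.9928103875836873
sn v = -0.9968631498014031, cn v = -0.07914455488550947, dn v = 0.9528857278712934
m = k² = 0.092588752656
D = 1 − m·sn²u·sn²v = 0.9857622113712474
sn(u+v) = (sn u·cn v·dn v + sn v·cn u·dn u)/D = -0.939571623955146/0.9857622113712474 = -0.9531422620148445
cn(u+v) = (cn u·cn v − sn u·sn v·dn u·dn v)/D = 0.2982151921445679/0.9857622113712474 = 0.3025224427397504
dn(u+v) = (dn u·dn v − m·sn u·sn v·cn u·cn v)/D = 0.9433929534403877/0.9857622113712474 = 0.9570187846094021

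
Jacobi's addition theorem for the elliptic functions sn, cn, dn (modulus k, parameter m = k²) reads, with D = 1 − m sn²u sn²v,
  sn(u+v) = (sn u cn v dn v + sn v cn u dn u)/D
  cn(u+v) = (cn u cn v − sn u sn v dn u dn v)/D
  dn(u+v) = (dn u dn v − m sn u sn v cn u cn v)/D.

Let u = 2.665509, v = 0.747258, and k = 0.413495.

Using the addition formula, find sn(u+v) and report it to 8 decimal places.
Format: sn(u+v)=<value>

sn u = 0.5799204876604535, cn u = -0.8146730804388113, dn u = 0.9708237384168956
sn v = 0.6718143535267016, cn v = 0.7407195652846629, dn v = 0.9606412824600242
m = k² = 0.170978115025
D = 1 − m·sn²u·sn²v = 0.9740476920675173
sn(u+v) = (sn u·cn v·dn v + sn v·cn u·dn u)/D = -0.1186890545511779/0.9740476920675173 = -0.1218513790626084

sn(u+v)=-0.12185138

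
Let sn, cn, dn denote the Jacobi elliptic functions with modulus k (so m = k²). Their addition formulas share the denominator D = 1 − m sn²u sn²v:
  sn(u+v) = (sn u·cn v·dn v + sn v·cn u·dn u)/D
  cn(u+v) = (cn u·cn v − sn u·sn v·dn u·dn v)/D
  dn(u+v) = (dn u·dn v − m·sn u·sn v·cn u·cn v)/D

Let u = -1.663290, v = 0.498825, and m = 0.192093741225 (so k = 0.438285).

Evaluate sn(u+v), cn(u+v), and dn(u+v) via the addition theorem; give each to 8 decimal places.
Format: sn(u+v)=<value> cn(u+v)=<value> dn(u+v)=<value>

sn u = -0.9999764785662546, cn u = -0.006858739988730095, dn u = 0.8988410845689781
sn v = 0.475076989982575, cn v = 0.8799442332267974, dn v = 0.9780822044533791
m = k² = 0.192093741225
D = 1 − m·sn²u·sn²v = 0.9566468381973864
sn(u+v) = (sn u·cn v·dn v + sn v·cn u·dn u)/D = -0.8635663618749336/0.9566468381973864 = -0.9027013181814883
cn(u+v) = (cn u·cn v − sn u·sn v·dn u·dn v)/D = 0.4116142753490792/0.9566468381973864 = 0.4302677424039635
dn(u+v) = (dn u·dn v − m·sn u·sn v·cn u·cn v)/D = 0.8785897042574799/0.9566468381973864 = 0.9184054858875717

sn(u+v)=-0.90270132 cn(u+v)=0.43026774 dn(u+v)=0.91840549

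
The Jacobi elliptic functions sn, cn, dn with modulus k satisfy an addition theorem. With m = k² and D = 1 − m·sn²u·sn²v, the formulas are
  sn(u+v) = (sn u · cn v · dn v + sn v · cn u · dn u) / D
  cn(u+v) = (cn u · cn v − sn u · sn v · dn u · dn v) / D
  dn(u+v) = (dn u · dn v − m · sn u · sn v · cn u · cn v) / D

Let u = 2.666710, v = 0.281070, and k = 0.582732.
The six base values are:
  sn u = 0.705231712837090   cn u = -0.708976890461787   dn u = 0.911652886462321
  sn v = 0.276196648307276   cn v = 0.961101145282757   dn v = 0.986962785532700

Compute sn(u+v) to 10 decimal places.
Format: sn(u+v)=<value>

sn(u+v)=0.4968464102

m = k² = 0.339576583824
D = 1 − m·sn²u·sn²v = 0.9871163710125841
sn(u+v) = (sn u·cn v·dn v + sn v·cn u·dn u)/D = 0.4904452253485488/0.9871163710125841 = 0.4968464101607899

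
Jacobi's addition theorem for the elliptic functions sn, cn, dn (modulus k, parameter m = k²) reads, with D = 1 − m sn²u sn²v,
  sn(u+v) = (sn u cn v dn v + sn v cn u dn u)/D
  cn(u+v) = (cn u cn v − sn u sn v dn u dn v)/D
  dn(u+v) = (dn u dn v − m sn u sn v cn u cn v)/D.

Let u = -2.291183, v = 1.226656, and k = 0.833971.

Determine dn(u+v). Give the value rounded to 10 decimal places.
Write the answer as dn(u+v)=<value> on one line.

dn(u+v)=0.7328774716

sn u = -0.9923935968431293, cn u = -0.1231054383232382, dn u = 0.5612777866304474
sn v = 0.8766096063277837, cn v = 0.4812022424031793, dn v = 0.6823056911195391
m = k² = 0.695507628841
D = 1 − m·sn²u·sn²v = 0.473640754141468
dn(u+v) = (dn u·dn v − m·sn u·sn v·cn u·cn v)/D = 0.3471206383444602/0.473640754141468 = 0.732877471605371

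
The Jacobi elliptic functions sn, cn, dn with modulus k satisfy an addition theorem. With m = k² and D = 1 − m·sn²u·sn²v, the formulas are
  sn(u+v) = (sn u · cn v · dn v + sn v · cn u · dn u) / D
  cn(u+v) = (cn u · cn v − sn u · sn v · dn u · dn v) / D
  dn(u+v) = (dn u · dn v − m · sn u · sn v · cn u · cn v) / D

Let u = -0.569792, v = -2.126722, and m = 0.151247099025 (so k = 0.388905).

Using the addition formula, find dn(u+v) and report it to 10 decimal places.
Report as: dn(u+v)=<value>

dn(u+v)=0.9776813962

sn u = -0.5357791905740149, cn u = 0.84435813429365, dn u = 0.9780506671015744
sn v = -0.8983159634102363, cn v = -0.4393500084014327, dn v = 0.9369887358042542
m = k² = 0.151247099025
D = 1 − m·sn²u·sn²v = 0.9649638020233403
dn(u+v) = (dn u·dn v − m·sn u·sn v·cn u·cn v)/D = 0.9434271572648802/0.9649638020233403 = 0.9776813962209754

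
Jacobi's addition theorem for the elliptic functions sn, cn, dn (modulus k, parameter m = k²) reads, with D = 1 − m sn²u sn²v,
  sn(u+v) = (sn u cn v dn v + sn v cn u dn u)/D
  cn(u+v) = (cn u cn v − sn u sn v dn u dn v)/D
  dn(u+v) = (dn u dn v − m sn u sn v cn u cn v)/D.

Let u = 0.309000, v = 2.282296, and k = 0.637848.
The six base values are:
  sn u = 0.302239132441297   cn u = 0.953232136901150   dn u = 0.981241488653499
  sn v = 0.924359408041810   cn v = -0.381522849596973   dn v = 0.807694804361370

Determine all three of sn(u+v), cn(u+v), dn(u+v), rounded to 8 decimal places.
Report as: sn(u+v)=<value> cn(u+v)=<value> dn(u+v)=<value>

sn(u+v)=0.79676583 cn(u+v)=-0.60428818 dn(u+v)=0.86122994

m = k² = 0.406850071104
D = 1 − m·sn²u·sn²v = 0.9682446052551299
sn(u+v) = (sn u·cn v·dn v + sn v·cn u·dn u)/D = 0.7714642190087224/0.9682446052551299 = 0.7967658325402635
cn(u+v) = (cn u·cn v − sn u·sn v·dn u·dn v)/D = -0.5850987731955386/0.9682446052551299 = -0.6042881829859167
dn(u+v) = (dn u·dn v − m·sn u·sn v·cn u·cn v)/D = 0.8338812451848448/0.9682446052551299 = 0.8612299419578169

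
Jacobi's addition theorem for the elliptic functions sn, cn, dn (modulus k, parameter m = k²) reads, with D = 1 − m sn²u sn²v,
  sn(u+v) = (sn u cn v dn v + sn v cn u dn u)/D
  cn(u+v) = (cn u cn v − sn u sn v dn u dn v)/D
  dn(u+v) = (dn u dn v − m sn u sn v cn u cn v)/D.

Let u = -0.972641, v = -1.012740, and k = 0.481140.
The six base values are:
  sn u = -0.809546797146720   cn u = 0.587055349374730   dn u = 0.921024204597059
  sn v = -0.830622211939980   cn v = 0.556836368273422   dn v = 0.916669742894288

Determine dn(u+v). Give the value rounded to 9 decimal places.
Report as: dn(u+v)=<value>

m = k² = 0.2314956996
D = 1 − m·sn²u·sn²v = 0.895327179539601
dn(u+v) = (dn u·dn v − m·sn u·sn v·cn u·cn v)/D = 0.7933894009623656/0.895327179539601 = 0.8861446620779967

dn(u+v)=0.886144662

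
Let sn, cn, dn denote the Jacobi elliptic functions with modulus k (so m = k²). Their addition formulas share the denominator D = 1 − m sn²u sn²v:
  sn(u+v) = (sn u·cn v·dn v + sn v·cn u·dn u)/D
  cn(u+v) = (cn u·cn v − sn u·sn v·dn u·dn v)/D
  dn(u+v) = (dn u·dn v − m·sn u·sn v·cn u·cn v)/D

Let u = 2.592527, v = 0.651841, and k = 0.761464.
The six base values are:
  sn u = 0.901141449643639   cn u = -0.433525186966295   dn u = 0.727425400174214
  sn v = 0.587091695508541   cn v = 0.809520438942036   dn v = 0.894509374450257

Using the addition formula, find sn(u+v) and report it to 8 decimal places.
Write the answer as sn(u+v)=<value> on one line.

m = k² = 0.579827423296
D = 1 − m·sn²u·sn²v = 0.8377082068023735
sn(u+v) = (sn u·cn v·dn v + sn v·cn u·dn u)/D = 0.467394197561549/0.8377082068023735 = 0.557943916230265

sn(u+v)=0.55794392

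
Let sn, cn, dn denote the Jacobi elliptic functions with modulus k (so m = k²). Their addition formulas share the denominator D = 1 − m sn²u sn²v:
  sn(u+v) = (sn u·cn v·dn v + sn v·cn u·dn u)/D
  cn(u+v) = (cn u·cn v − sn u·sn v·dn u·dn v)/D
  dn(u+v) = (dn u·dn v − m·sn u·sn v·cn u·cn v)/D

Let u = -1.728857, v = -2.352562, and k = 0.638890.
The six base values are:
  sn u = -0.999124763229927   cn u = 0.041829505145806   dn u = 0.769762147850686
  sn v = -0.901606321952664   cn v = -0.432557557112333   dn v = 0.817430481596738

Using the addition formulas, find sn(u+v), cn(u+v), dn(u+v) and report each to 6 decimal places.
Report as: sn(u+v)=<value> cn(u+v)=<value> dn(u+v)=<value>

m = k² = 0.4081804321
D = 1 − m·sn²u·sn²v = 0.6687731581536281
sn(u+v) = (sn u·cn v·dn v + sn v·cn u·dn u)/D = 0.3242456466516554/0.6687731581536281 = 0.4848365139935399
cn(u+v) = (cn u·cn v − sn u·sn v·dn u·dn v)/D = -0.5849122136647751/0.6687731581536281 = -0.8746047991513607
dn(u+v) = (dn u·dn v − m·sn u·sn v·cn u·cn v)/D = 0.6358800119761221/0.6687731581536281 = 0.9508156902284797

sn(u+v)=0.484837 cn(u+v)=-0.874605 dn(u+v)=0.950816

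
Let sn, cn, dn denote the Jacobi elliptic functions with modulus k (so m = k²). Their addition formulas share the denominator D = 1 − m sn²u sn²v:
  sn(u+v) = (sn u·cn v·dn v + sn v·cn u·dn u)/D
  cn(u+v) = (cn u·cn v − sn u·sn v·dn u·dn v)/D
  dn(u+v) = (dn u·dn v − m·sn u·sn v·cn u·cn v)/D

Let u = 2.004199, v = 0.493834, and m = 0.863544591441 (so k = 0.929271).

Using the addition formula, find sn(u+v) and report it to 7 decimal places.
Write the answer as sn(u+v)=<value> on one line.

sn(u+v)=0.9997095

sn u = 0.9868207535851187, cn u = 0.1618171817011358, dn u = 0.3988322344427365
sn v = 0.4595301453152132, cn v = 0.8881621729991539, dn v = 0.9042383839707806
m = k² = 0.863544591441
D = 1 − m·sn²u·sn²v = 0.8224219304926748
sn(u+v) = (sn u·cn v·dn v + sn v·cn u·dn u)/D = 0.8221830534155545/0.8224219304926748 = 0.9997095443734371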